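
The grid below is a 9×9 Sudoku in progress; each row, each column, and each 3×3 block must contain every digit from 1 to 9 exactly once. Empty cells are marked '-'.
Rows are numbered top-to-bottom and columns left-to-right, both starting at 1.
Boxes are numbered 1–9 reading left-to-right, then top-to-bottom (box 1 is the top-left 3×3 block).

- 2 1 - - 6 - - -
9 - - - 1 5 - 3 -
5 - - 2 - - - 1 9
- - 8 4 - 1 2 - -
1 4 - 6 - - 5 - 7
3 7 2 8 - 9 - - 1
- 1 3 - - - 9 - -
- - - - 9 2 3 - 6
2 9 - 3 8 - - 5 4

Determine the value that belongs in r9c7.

1

Cell r9c7 itself could take any of {1, 7} by direct elimination.
Consider where 1 can go in row 9.
r9c3 is out (column 3 already has a 1).
r9c6 is out (column 6 already has a 1).
So the only cell in row 9 that can hold 1 is r9c7.
Therefore r9c7 = 1.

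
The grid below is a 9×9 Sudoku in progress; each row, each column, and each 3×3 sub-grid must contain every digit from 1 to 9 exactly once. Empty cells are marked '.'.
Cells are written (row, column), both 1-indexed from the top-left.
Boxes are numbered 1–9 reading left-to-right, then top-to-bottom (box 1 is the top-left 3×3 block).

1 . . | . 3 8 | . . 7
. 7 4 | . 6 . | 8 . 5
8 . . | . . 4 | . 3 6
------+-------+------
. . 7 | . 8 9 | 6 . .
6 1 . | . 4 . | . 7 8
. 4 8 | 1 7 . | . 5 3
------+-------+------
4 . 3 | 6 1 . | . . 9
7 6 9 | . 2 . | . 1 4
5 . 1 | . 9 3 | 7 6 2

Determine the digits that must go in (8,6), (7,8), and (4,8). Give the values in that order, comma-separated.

For (8,6):
  Row 8 already contains {1, 2, 4, 6, 7, 9}.
  Column 6 already contains {3, 4, 8, 9}.
  Its 3×3 block (box 8) already contains {1, 2, 3, 6, 9}.
  The only value from 1–9 not eliminated is 5, so (8,6) = 5.
For (7,8):
  Row 7 already contains {1, 3, 4, 6, 9}.
  Column 8 already contains {1, 3, 5, 6, 7}.
  Its 3×3 block (box 9) already contains {1, 2, 4, 6, 7, 9}.
  The only value from 1–9 not eliminated is 8, so (7,8) = 8.
For (4,8):
  Consider where 4 can go in box 6.
  (4,9) is out (column 9 already has a 4).
  (5,7) is out (row 5 already has a 4).
  (6,7) is out (row 6 already has a 4).
  So the only cell in box 6 that can hold 4 is (4,8).
  So (4,8) = 4.

5,8,4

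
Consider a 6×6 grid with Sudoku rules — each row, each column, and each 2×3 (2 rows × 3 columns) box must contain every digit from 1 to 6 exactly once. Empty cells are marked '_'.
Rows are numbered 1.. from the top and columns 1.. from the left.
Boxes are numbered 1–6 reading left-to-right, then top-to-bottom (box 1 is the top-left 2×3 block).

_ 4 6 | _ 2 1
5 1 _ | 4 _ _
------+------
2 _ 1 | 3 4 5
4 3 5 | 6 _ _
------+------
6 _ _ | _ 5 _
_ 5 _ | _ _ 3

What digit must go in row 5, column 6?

4

Cell row 5, column 6 itself could take any of {2, 4} by direct elimination.
Consider where 4 can go in box 6.
row 5, column 4 is out (column 4 already has a 4).
row 6, column 4 is out (column 4 already has a 4).
row 6, column 5 is out (column 5 already has a 4).
So the only cell in box 6 that can hold 4 is row 5, column 6.
Therefore row 5, column 6 = 4.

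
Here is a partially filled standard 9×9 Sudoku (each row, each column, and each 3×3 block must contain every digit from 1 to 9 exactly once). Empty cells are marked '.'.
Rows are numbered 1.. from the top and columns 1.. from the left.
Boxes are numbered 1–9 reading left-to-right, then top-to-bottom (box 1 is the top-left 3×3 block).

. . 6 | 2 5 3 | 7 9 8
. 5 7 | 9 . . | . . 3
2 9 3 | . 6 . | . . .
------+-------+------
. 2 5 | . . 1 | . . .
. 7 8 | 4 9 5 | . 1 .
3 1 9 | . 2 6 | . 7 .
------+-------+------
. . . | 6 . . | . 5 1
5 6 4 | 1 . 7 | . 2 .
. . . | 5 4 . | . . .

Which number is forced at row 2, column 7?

Cell row 2, column 7 itself could take any of {1, 2, 4, 6} by direct elimination.
Consider where 2 can go in box 3.
row 2, column 8 is out (column 8 already has a 2).
row 3, column 7 is out (row 3 already has a 2).
row 3, column 8 is out (row 3 already has a 2).
row 3, column 9 is out (row 3 already has a 2).
So the only cell in box 3 that can hold 2 is row 2, column 7.
Therefore row 2, column 7 = 2.

2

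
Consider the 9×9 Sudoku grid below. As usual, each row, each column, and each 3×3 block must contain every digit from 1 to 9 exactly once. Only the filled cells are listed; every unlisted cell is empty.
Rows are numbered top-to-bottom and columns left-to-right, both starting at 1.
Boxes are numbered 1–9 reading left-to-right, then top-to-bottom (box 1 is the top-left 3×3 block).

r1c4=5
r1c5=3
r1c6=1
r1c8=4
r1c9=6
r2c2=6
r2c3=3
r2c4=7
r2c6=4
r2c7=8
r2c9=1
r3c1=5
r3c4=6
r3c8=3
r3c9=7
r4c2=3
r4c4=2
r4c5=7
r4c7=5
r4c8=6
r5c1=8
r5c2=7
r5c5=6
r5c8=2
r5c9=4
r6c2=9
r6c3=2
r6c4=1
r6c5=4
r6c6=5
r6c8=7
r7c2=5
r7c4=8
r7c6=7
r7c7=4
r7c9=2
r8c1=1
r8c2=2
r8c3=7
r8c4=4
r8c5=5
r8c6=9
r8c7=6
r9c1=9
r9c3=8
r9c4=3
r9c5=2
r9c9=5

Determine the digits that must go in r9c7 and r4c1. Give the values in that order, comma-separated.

For r9c7:
  Consider where 7 can go in box 9.
  r7c8 is out (row 7 already has a 7).
  r8c8 is out (row 8 already has a 7).
  r8c9 is out (row 8 already has a 7).
  r9c8 is out (column 8 already has a 7).
  So the only cell in box 9 that can hold 7 is r9c7.
  So r9c7 = 7.
For r4c1:
  Row 4 already contains {2, 3, 5, 6, 7}.
  Column 1 already contains {1, 5, 8, 9}.
  Its 3×3 block (box 4) already contains {2, 3, 7, 8, 9}.
  The only value from 1–9 not eliminated is 4, so r4c1 = 4.

7,4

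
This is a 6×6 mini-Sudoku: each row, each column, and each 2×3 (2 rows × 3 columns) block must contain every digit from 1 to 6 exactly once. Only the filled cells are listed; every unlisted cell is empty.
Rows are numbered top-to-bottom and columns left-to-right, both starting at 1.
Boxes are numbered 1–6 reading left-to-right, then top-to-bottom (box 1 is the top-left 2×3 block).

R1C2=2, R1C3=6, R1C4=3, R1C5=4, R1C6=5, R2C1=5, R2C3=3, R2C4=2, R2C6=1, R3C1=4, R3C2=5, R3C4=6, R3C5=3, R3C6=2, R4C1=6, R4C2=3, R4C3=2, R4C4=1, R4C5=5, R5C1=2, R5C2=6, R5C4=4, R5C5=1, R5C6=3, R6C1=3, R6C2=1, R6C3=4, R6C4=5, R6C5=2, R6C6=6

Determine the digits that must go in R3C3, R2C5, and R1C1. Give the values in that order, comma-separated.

1,6,1

For R3C3:
  Row 3 already contains {2, 3, 4, 5, 6}.
  Column 3 already contains {2, 3, 4, 6}.
  Its 2×3 block (box 3) already contains {2, 3, 4, 5, 6}.
  The only value from 1–6 not eliminated is 1, so R3C3 = 1.
For R2C5:
  Row 2 already contains {1, 2, 3, 5}.
  Column 5 already contains {1, 2, 3, 4, 5}.
  Its 2×3 block (box 2) already contains {1, 2, 3, 4, 5}.
  The only value from 1–6 not eliminated is 6, so R2C5 = 6.
For R1C1:
  Row 1 already contains {2, 3, 4, 5, 6}.
  Column 1 already contains {2, 3, 4, 5, 6}.
  Its 2×3 block (box 1) already contains {2, 3, 5, 6}.
  The only value from 1–6 not eliminated is 1, so R1C1 = 1.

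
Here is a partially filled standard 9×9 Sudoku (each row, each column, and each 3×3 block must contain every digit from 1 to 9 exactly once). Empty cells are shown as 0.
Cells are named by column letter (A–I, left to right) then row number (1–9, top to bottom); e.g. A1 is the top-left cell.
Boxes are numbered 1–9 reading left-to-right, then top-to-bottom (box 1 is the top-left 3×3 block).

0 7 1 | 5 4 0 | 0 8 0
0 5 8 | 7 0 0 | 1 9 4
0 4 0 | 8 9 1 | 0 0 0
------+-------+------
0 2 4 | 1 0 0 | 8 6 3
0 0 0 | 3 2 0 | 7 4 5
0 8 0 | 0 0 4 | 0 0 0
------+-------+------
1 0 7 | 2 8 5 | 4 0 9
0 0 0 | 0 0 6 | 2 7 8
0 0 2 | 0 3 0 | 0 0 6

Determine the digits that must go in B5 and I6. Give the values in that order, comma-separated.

1,1

For B5:
  Consider where 1 can go in box 4.
  A4 is out (row 4 already has a 1).
  A5 is out (column A already has a 1).
  C5 is out (column C already has a 1).
  A6 is out (column A already has a 1).
  C6 is out (column C already has a 1).
  So the only cell in box 4 that can hold 1 is B5.
  So B5 = 1.
For I6:
  Consider where 1 can go in column I.
  I1 is out (row 1 already has a 1).
  I3 is out (row 3 already has a 1).
  So the only cell in column I that can hold 1 is I6.
  So I6 = 1.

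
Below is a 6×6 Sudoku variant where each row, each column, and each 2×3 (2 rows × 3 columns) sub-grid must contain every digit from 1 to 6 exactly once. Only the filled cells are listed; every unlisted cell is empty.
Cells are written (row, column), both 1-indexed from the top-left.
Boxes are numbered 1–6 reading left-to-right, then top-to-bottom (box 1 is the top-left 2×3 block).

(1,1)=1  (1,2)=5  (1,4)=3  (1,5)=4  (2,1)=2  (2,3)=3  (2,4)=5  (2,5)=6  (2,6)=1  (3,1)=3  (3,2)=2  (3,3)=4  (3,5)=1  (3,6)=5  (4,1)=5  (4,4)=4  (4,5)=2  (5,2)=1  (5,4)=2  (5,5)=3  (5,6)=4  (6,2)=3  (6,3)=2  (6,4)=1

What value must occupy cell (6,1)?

4

Cell (6,1) itself could take any of {4, 6} by direct elimination.
Consider where 4 can go in row 6.
(6,5) is out (column 5 already has a 4).
(6,6) is out (column 6 already has a 4).
So the only cell in row 6 that can hold 4 is (6,1).
Therefore (6,1) = 4.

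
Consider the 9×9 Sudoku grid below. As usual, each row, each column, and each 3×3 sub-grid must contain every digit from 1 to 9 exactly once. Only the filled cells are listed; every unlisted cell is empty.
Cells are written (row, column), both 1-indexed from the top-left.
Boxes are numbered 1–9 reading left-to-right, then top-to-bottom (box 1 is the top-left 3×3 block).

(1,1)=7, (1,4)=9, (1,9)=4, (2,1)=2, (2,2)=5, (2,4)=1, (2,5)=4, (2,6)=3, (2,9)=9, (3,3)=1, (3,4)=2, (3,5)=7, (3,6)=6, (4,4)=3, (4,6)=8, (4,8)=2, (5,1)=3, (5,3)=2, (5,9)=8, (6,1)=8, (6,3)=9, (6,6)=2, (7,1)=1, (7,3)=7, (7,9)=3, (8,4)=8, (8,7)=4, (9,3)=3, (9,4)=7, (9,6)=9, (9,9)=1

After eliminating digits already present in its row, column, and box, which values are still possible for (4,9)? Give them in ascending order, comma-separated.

Row 4 already contains {2, 3, 8}.
Column 9 already contains {1, 3, 4, 8, 9}.
Its 3×3 block (box 6) already contains {2, 8}.
Removing those from 1–9 leaves {5, 6, 7} as the candidates for (4,9).

5,6,7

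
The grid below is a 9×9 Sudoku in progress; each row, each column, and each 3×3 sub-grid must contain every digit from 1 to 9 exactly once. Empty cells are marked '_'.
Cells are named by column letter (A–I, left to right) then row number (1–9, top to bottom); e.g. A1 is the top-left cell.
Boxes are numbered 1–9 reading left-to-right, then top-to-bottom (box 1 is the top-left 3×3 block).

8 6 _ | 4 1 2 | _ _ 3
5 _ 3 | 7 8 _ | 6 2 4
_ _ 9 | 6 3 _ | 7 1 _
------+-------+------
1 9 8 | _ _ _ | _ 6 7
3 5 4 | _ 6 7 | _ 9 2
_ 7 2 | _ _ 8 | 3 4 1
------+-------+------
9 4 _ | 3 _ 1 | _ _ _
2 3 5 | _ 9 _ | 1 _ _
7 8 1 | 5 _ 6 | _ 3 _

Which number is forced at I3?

Cell I3 itself could take any of {5, 8} by direct elimination.
Consider where 8 can go in row 3.
A3 is out (column A already has a 8).
B3 is out (column B already has a 8).
F3 is out (column F already has a 8).
So the only cell in row 3 that can hold 8 is I3.
Therefore I3 = 8.

8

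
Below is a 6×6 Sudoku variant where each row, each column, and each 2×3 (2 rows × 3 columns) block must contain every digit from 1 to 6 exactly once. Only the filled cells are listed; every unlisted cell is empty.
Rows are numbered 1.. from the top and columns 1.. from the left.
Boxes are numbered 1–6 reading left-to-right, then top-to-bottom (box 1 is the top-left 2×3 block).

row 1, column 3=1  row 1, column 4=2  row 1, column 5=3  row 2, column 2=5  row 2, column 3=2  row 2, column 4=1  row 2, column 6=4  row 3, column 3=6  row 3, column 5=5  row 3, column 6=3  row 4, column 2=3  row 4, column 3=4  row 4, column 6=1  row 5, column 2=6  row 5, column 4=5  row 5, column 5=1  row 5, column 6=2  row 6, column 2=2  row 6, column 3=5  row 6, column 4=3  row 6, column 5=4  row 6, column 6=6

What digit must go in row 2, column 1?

3

Cell row 2, column 1 itself could take any of {3, 6} by direct elimination.
Consider where 3 can go in row 2.
row 2, column 5 is out (column 5 already has a 3).
So the only cell in row 2 that can hold 3 is row 2, column 1.
Therefore row 2, column 1 = 3.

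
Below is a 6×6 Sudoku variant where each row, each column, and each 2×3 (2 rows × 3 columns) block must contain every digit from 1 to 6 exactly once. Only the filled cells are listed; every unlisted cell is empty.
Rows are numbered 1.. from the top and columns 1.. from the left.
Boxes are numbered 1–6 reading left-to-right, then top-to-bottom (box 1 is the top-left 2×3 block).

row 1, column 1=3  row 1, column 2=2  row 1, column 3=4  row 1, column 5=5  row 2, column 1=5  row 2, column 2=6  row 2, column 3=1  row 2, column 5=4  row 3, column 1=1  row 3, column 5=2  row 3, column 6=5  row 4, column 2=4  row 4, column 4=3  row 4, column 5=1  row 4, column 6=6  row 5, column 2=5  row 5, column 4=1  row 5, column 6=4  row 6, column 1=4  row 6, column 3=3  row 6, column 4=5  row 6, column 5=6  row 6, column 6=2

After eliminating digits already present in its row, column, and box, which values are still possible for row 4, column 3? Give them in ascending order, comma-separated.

Row 4 already contains {1, 3, 4, 6}.
Column 3 already contains {1, 3, 4}.
Its 2×3 block (box 3) already contains {1, 4}.
Removing those from 1–6 leaves {2, 5} as the candidates for row 4, column 3.

2,5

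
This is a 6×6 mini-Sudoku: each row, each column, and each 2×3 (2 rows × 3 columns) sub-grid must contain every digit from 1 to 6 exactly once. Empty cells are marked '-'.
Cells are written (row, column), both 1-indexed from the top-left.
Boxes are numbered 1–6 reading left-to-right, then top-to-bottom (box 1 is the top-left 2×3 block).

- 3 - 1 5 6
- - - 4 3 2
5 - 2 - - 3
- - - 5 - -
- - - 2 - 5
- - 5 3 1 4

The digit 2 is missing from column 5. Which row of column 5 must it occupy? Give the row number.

4

Consider where 2 can go in column 5.
(3,5) is out (row 3 already has a 2).
(5,5) is out (row 5 already has a 2).
So the only cell in column 5 that can hold 2 is (4,5).
That is row 4.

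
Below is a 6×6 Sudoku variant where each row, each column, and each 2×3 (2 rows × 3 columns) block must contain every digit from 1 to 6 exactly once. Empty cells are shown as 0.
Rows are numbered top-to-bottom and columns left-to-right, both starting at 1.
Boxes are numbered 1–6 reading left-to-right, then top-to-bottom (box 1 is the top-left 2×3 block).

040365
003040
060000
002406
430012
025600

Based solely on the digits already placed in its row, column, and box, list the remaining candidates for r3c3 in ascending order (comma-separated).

1,4

Row 3 already contains {6}.
Column 3 already contains {2, 3, 5}.
Its 2×3 block (box 3) already contains {2, 6}.
Removing those from 1–6 leaves {1, 4} as the candidates for r3c3.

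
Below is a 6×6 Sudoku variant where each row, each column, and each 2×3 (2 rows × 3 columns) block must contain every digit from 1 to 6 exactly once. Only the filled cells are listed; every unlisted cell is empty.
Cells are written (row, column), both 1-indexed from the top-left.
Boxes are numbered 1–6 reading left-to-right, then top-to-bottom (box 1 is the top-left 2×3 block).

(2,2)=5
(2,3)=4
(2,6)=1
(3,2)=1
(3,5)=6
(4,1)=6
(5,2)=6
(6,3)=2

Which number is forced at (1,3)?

6

Cell (1,3) itself could take any of {1, 3, 6} by direct elimination.
Consider where 6 can go in column 3.
(3,3) is out (row 3 already has a 6).
(4,3) is out (row 4 already has a 6).
(5,3) is out (row 5 already has a 6).
So the only cell in column 3 that can hold 6 is (1,3).
Therefore (1,3) = 6.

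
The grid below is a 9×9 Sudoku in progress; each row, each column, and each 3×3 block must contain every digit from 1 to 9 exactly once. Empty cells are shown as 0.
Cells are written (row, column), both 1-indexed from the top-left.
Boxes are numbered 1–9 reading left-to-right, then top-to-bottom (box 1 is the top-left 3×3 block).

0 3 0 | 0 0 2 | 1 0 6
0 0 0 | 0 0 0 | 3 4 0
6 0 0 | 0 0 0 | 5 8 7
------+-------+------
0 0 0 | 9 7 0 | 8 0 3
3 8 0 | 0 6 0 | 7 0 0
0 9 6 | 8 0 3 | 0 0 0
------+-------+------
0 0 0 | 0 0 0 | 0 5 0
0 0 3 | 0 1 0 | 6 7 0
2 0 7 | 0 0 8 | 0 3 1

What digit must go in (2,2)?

7

Cell (2,2) itself could take any of {1, 2, 5, 7} by direct elimination.
Consider where 7 can go in column 2.
(3,2) is out (row 3 already has a 7).
(4,2) is out (row 4 already has a 7).
(7,2) is out (box 7 already has a 7).
(8,2) is out (row 8 already has a 7).
(9,2) is out (row 9 already has a 7).
So the only cell in column 2 that can hold 7 is (2,2).
Therefore (2,2) = 7.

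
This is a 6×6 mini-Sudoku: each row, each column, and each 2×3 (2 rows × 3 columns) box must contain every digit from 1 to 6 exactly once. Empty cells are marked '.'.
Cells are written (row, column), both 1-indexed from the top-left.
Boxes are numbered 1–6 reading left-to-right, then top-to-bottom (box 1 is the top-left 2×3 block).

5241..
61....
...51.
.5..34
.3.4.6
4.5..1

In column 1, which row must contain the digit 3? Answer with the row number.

3

Consider where 3 can go in column 1.
(4,1) is out (row 4 already has a 3).
(5,1) is out (row 5 already has a 3).
So the only cell in column 1 that can hold 3 is (3,1).
That is row 3.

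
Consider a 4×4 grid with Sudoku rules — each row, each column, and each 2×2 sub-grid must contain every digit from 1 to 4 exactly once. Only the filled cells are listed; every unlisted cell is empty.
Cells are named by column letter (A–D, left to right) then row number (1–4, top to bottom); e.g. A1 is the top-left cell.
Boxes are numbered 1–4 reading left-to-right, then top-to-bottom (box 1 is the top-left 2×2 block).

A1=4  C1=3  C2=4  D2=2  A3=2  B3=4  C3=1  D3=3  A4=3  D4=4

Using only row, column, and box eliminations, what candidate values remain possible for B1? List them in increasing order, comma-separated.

1,2

Row 1 already contains {3, 4}.
Column B already contains {4}.
Its 2×2 block (box 1) already contains {4}.
Removing those from 1–4 leaves {1, 2} as the candidates for B1.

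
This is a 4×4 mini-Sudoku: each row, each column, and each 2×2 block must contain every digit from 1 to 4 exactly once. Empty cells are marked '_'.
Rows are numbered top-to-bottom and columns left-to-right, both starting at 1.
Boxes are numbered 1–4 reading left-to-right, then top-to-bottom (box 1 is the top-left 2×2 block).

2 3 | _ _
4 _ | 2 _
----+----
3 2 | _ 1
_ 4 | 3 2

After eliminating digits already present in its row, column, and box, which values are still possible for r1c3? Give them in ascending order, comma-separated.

1,4

Row 1 already contains {2, 3}.
Column 3 already contains {2, 3}.
Its 2×2 block (box 2) already contains {2}.
Removing those from 1–4 leaves {1, 4} as the candidates for r1c3.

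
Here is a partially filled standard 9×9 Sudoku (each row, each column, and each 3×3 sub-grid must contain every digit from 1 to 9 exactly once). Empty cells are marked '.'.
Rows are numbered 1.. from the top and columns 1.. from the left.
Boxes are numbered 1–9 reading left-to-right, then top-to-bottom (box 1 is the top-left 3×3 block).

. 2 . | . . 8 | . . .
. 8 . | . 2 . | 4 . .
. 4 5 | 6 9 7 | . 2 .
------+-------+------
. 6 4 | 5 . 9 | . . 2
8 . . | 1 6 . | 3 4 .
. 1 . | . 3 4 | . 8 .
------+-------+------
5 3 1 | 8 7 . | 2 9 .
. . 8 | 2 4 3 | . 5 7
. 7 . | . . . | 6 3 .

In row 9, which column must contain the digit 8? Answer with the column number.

Consider where 8 can go in row 9.
row 9, column 1 is out (column 1 already has a 8).
row 9, column 3 is out (column 3 already has a 8).
row 9, column 4 is out (column 4 already has a 8).
row 9, column 5 is out (box 8 already has a 8).
row 9, column 6 is out (column 6 already has a 8).
So the only cell in row 9 that can hold 8 is row 9, column 9.
That is column 9.

9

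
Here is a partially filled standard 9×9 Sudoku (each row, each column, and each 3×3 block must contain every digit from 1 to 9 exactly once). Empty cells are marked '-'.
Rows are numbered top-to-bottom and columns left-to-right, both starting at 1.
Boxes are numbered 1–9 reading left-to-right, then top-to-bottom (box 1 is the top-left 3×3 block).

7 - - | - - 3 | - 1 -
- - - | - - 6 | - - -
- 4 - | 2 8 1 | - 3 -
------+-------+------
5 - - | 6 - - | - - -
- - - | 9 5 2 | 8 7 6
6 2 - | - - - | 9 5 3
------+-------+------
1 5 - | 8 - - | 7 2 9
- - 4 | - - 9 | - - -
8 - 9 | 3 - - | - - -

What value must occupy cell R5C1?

Cell R5C1 itself could take any of {3, 4} by direct elimination.
Consider where 4 can go in row 5.
R5C2 is out (column 2 already has a 4).
R5C3 is out (column 3 already has a 4).
So the only cell in row 5 that can hold 4 is R5C1.
Therefore R5C1 = 4.

4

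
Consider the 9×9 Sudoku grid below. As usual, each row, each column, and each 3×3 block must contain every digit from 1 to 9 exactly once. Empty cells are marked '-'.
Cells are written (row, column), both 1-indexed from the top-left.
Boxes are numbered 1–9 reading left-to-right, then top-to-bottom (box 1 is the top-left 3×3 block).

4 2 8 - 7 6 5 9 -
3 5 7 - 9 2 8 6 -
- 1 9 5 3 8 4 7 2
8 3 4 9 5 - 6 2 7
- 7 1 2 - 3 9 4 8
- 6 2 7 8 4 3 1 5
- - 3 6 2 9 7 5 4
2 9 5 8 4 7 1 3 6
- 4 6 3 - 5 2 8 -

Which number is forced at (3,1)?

Row 3 already contains {1, 2, 3, 4, 5, 7, 8, 9}.
Column 1 already contains {2, 3, 4, 8}.
Its 3×3 block (box 1) already contains {1, 2, 3, 4, 5, 7, 8, 9}.
The only value from 1–9 not eliminated is 6, so (3,1) = 6.

6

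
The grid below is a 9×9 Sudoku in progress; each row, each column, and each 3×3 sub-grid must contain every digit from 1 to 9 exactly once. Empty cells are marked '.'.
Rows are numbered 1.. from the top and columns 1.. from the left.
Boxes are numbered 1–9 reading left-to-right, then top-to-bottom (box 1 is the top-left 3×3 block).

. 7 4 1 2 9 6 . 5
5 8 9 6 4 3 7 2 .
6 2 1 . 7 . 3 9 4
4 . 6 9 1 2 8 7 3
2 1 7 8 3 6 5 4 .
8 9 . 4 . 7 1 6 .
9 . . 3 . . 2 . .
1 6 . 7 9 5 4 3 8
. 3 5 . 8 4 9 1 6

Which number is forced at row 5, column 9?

9

Row 5 already contains {1, 2, 3, 4, 5, 6, 7, 8}.
Column 9 already contains {3, 4, 5, 6, 8}.
Its 3×3 block (box 6) already contains {1, 3, 4, 5, 6, 7, 8}.
The only value from 1–9 not eliminated is 9, so row 5, column 9 = 9.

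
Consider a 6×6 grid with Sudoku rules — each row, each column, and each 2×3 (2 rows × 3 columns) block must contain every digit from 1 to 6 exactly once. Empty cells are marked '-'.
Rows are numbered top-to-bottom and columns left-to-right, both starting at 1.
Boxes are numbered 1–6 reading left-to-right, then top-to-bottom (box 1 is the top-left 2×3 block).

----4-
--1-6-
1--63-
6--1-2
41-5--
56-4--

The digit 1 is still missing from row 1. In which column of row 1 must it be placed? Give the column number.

Consider where 1 can go in row 1.
r1c1 is out (column 1 already has a 1).
r1c2 is out (column 2 already has a 1).
r1c3 is out (column 3 already has a 1).
r1c4 is out (column 4 already has a 1).
So the only cell in row 1 that can hold 1 is r1c6.
That is column 6.

6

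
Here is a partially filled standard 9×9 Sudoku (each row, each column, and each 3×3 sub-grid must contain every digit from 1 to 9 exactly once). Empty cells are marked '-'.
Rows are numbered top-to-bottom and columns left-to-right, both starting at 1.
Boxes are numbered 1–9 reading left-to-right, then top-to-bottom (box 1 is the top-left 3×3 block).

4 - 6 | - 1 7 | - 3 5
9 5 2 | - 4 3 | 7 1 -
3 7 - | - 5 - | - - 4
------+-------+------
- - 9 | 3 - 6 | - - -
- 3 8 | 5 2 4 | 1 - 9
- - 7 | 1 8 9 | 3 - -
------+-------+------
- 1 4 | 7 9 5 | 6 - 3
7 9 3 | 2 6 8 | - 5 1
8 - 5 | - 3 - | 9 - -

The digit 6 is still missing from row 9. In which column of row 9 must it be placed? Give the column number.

2

Consider where 6 can go in row 9.
r9c4 is out (box 8 already has a 6).
r9c6 is out (column 6 already has a 6).
r9c8 is out (box 9 already has a 6).
r9c9 is out (box 9 already has a 6).
So the only cell in row 9 that can hold 6 is r9c2.
That is column 2.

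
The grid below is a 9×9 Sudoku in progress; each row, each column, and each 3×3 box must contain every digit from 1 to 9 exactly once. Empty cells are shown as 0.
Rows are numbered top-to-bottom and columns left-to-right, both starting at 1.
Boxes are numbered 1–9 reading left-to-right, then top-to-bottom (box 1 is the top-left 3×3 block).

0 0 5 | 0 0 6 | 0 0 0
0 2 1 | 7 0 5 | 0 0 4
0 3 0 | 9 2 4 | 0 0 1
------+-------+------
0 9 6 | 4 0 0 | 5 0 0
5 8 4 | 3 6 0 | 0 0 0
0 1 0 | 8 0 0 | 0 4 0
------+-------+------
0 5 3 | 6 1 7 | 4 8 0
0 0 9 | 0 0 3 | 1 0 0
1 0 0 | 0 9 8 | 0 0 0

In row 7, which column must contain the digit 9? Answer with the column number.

9

Consider where 9 can go in row 7.
r7c1 is out (box 7 already has a 9).
So the only cell in row 7 that can hold 9 is r7c9.
That is column 9.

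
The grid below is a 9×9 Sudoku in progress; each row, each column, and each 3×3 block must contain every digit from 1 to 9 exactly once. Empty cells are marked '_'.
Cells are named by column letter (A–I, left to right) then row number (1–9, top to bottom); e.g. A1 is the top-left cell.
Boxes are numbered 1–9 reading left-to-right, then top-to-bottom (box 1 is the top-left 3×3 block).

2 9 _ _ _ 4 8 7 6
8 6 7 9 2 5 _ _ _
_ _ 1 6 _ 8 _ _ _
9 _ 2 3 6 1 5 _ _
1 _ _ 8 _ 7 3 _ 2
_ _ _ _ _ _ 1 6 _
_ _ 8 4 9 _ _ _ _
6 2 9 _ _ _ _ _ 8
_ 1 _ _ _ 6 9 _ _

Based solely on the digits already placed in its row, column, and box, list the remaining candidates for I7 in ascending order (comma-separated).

1,3,5,7

Row 7 already contains {4, 8, 9}.
Column I already contains {2, 6, 8}.
Its 3×3 block (box 9) already contains {8, 9}.
Removing those from 1–9 leaves {1, 3, 5, 7} as the candidates for I7.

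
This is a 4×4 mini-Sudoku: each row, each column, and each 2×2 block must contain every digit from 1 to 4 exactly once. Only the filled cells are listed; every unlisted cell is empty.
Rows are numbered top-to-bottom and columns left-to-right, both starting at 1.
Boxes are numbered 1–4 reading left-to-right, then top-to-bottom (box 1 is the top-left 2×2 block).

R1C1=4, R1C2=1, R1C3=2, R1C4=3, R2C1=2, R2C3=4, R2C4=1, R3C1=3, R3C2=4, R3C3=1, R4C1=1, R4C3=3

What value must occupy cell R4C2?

Row 4 already contains {1, 3}.
Column 2 already contains {1, 4}.
Its 2×2 block (box 3) already contains {1, 3, 4}.
The only value from 1–4 not eliminated is 2, so R4C2 = 2.

2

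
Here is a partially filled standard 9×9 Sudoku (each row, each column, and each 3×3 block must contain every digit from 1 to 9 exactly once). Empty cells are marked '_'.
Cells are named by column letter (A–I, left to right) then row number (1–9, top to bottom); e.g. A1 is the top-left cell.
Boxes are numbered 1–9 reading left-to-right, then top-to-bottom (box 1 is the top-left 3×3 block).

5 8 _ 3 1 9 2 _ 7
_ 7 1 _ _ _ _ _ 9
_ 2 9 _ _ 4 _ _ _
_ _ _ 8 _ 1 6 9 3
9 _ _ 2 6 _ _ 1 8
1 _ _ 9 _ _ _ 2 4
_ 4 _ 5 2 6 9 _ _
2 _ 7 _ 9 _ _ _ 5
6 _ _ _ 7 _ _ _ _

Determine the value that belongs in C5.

Cell C5 itself could take any of {3, 4, 5} by direct elimination.
Consider where 4 can go in row 5.
B5 is out (column B already has a 4).
F5 is out (column F already has a 4).
G5 is out (box 6 already has a 4).
So the only cell in row 5 that can hold 4 is C5.
Therefore C5 = 4.

4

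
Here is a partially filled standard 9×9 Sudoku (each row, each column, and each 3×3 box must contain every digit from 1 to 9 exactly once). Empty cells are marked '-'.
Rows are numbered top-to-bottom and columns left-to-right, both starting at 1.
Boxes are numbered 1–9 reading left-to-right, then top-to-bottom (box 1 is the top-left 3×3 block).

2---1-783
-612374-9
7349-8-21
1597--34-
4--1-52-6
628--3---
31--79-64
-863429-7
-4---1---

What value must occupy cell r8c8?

Cell r8c8 itself could take any of {1, 5} by direct elimination.
Consider where 1 can go in row 8.
r8c1 is out (column 1 already has a 1).
So the only cell in row 8 that can hold 1 is r8c8.
Therefore r8c8 = 1.

1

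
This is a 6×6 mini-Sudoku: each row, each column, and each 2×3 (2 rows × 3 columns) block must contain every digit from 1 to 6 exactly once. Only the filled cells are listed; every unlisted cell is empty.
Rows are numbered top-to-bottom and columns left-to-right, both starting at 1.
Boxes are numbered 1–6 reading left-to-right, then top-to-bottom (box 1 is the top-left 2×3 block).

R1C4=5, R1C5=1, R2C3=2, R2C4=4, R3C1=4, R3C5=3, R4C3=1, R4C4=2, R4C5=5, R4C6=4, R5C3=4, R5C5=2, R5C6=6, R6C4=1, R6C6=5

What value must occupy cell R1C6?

2

Cell R1C6 itself could take any of {2, 3} by direct elimination.
Consider where 2 can go in box 2.
R2C5 is out (row 2 already has a 2).
R2C6 is out (row 2 already has a 2).
So the only cell in box 2 that can hold 2 is R1C6.
Therefore R1C6 = 2.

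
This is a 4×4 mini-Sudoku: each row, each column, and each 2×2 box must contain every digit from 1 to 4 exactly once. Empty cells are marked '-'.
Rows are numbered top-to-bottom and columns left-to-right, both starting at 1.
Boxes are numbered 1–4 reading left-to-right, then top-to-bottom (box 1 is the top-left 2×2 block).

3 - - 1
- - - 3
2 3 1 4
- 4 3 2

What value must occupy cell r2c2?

Cell r2c2 itself could take any of {1, 2} by direct elimination.
Consider where 1 can go in column 2.
r1c2 is out (row 1 already has a 1).
So the only cell in column 2 that can hold 1 is r2c2.
Therefore r2c2 = 1.

1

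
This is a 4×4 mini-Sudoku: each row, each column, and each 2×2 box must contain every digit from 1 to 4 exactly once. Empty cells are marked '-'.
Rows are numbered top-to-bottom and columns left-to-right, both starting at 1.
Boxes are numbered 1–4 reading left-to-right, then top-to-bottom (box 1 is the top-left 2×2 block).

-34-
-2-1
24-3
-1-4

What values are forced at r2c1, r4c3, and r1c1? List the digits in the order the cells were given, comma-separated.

4,2,1

For r2c1:
  Row 2 already contains {1, 2}.
  Column 1 already contains {2}.
  Its 2×2 block (box 1) already contains {2, 3}.
  The only value from 1–4 not eliminated is 4, so r2c1 = 4.
For r4c3:
  Row 4 already contains {1, 4}.
  Column 3 already contains {4}.
  Its 2×2 block (box 4) already contains {3, 4}.
  The only value from 1–4 not eliminated is 2, so r4c3 = 2.
For r1c1:
  Row 1 already contains {3, 4}.
  Column 1 already contains {2}.
  Its 2×2 block (box 1) already contains {2, 3}.
  The only value from 1–4 not eliminated is 1, so r1c1 = 1.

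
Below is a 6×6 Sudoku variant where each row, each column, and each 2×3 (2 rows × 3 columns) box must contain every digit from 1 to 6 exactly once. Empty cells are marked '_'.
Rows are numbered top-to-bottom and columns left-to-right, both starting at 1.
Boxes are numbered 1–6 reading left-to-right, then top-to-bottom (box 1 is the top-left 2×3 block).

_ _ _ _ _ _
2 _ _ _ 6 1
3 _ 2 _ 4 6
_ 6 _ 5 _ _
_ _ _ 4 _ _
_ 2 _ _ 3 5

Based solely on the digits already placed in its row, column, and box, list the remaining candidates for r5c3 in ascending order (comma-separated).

Row 5 already contains {4}.
Column 3 already contains {2}.
Its 2×3 block (box 5) already contains {2}.
Removing those from 1–6 leaves {1, 3, 5, 6} as the candidates for r5c3.

1,3,5,6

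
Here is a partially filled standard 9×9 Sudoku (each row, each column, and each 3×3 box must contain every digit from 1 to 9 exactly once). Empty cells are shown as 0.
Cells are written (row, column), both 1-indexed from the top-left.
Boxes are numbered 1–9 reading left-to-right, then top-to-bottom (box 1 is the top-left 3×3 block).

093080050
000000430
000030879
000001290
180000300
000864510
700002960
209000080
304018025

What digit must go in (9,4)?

9

Cell (9,4) itself could take any of {6, 7, 9} by direct elimination.
Consider where 9 can go in row 9.
(9,2) is out (column 2 already has a 9).
(9,7) is out (column 7 already has a 9).
So the only cell in row 9 that can hold 9 is (9,4).
Therefore (9,4) = 9.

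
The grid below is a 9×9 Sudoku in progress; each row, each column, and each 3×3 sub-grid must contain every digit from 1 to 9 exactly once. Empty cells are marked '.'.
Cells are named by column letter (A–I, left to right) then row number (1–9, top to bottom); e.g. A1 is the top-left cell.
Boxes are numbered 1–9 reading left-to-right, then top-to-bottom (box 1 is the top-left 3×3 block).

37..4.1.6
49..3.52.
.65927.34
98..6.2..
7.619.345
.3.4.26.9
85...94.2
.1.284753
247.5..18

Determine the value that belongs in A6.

5

Cell A6 itself could take any of {1, 5} by direct elimination.
Consider where 5 can go in column A.
A3 is out (row 3 already has a 5).
A8 is out (row 8 already has a 5).
So the only cell in column A that can hold 5 is A6.
Therefore A6 = 5.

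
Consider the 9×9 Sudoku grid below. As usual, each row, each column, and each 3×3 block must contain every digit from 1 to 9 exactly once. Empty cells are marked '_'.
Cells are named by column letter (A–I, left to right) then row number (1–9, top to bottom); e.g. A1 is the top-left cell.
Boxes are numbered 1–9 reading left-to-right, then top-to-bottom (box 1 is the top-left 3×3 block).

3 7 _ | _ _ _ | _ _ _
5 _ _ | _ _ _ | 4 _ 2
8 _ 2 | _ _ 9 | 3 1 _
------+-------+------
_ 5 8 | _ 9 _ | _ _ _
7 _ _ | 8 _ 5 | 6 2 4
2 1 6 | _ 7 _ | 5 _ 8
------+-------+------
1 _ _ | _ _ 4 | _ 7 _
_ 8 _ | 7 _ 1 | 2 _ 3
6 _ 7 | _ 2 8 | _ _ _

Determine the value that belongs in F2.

7

Cell F2 itself could take any of {3, 6, 7} by direct elimination.
Consider where 7 can go in box 2.
D1 is out (row 1 already has a 7). E1 is out (row 1 already has a 7). F1 is out (row 1 already has a 7). D2 is out (column D already has a 7). The remaining empty cells in box 2 are similarly blocked.
So the only cell in box 2 that can hold 7 is F2.
Therefore F2 = 7.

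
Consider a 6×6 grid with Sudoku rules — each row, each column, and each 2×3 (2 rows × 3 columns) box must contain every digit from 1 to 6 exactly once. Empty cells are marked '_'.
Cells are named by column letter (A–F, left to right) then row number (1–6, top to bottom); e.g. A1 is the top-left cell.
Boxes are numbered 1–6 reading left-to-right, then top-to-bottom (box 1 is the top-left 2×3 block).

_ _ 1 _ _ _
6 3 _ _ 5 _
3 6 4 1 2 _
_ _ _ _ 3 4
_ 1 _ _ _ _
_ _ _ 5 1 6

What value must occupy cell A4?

1

Cell A4 itself could take any of {1, 2, 5} by direct elimination.
Consider where 1 can go in column A.
A1 is out (row 1 already has a 1).
A5 is out (row 5 already has a 1).
A6 is out (row 6 already has a 1).
So the only cell in column A that can hold 1 is A4.
Therefore A4 = 1.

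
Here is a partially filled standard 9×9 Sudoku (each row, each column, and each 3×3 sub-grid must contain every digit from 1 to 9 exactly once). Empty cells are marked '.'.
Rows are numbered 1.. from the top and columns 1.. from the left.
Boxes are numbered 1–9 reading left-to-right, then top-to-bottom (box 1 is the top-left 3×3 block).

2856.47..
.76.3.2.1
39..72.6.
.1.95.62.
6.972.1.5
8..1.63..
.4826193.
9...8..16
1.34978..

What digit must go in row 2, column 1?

Row 2 already contains {1, 2, 3, 6, 7}.
Column 1 already contains {1, 2, 3, 6, 8, 9}.
Its 3×3 block (box 1) already contains {2, 3, 5, 6, 7, 8, 9}.
The only value from 1–9 not eliminated is 4, so row 2, column 1 = 4.

4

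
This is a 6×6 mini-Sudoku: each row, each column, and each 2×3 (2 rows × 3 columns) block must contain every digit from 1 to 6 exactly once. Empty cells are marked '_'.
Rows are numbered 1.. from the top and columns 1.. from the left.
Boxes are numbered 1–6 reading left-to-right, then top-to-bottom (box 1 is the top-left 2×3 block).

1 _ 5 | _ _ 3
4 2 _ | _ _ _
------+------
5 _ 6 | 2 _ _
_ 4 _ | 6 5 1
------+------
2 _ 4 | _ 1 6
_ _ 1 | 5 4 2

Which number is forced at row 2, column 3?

Row 2 already contains {2, 4}.
Column 3 already contains {1, 4, 5, 6}.
Its 2×3 block (box 1) already contains {1, 2, 4, 5}.
The only value from 1–6 not eliminated is 3, so row 2, column 3 = 3.

3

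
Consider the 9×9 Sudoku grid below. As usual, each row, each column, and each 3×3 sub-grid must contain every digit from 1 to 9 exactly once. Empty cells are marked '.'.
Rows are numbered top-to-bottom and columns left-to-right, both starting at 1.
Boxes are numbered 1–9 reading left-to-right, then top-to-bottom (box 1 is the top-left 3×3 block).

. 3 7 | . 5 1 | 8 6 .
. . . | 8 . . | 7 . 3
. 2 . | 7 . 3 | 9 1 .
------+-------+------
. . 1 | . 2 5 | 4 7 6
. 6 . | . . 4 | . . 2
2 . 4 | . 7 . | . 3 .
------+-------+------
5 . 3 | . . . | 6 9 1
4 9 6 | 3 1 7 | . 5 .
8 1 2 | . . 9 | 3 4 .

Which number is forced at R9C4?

5

Cell R9C4 itself could take any of {5, 6} by direct elimination.
Consider where 5 can go in box 8.
R7C4 is out (row 7 already has a 5).
R7C5 is out (row 7 already has a 5).
R7C6 is out (row 7 already has a 5).
R9C5 is out (column 5 already has a 5).
So the only cell in box 8 that can hold 5 is R9C4.
Therefore R9C4 = 5.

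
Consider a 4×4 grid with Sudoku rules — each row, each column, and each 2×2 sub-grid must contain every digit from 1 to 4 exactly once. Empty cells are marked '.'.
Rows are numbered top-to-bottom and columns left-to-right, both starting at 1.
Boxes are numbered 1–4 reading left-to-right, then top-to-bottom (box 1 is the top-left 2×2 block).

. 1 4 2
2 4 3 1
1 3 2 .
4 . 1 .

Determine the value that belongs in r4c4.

3

Row 4 already contains {1, 4}.
Column 4 already contains {1, 2}.
Its 2×2 block (box 4) already contains {1, 2}.
The only value from 1–4 not eliminated is 3, so r4c4 = 3.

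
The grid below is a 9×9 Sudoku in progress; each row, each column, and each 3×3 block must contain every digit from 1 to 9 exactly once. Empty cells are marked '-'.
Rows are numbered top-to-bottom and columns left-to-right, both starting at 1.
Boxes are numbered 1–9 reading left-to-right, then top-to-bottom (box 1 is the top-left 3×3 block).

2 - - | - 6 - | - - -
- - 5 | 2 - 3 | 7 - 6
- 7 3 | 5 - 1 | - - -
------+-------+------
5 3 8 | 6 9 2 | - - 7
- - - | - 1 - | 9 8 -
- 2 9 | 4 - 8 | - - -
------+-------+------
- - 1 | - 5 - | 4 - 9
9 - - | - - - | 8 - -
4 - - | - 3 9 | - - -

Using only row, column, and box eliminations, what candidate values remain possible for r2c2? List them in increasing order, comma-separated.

1,4,8,9

Row 2 already contains {2, 3, 5, 6, 7}.
Column 2 already contains {2, 3, 7}.
Its 3×3 block (box 1) already contains {2, 3, 5, 7}.
Removing those from 1–9 leaves {1, 4, 8, 9} as the candidates for r2c2.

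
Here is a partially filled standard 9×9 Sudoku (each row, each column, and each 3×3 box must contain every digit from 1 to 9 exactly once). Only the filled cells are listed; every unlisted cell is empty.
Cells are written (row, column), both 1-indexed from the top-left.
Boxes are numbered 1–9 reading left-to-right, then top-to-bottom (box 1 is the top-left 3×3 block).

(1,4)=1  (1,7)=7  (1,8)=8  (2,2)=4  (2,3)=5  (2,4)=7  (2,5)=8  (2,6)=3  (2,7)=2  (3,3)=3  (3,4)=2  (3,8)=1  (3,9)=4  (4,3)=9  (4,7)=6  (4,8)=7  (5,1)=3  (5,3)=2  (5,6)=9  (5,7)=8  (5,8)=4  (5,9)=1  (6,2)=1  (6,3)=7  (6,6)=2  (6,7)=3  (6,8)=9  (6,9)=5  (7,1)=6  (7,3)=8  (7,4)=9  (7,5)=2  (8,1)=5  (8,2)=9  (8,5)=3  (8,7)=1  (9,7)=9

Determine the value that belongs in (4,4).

Cell (4,4) itself could take any of {3, 4, 5, 8} by direct elimination.
Consider where 3 can go in row 4.
(4,1) is out (column 1 already has a 3).
(4,2) is out (box 4 already has a 3).
(4,5) is out (column 5 already has a 3).
(4,6) is out (column 6 already has a 3).
(4,9) is out (box 6 already has a 3).
So the only cell in row 4 that can hold 3 is (4,4).
Therefore (4,4) = 3.

3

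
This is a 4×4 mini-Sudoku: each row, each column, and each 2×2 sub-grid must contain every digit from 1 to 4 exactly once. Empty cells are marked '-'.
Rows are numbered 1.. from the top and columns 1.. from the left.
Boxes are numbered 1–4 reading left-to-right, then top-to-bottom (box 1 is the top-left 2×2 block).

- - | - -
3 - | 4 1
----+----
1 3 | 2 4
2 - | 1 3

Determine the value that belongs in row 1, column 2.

1

Cell row 1, column 2 itself could take any of {1, 2, 4} by direct elimination.
Consider where 1 can go in column 2.
row 2, column 2 is out (row 2 already has a 1).
row 4, column 2 is out (row 4 already has a 1).
So the only cell in column 2 that can hold 1 is row 1, column 2.
Therefore row 1, column 2 = 1.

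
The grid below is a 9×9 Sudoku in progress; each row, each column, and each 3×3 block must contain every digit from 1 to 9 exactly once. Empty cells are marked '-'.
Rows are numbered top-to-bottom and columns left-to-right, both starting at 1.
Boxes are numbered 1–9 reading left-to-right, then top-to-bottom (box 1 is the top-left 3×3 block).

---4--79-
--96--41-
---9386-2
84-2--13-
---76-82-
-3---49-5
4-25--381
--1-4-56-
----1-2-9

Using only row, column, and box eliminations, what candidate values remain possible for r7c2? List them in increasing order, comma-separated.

Row 7 already contains {1, 2, 3, 4, 5, 8}.
Column 2 already contains {3, 4}.
Its 3×3 block (box 7) already contains {1, 2, 4}.
Removing those from 1–9 leaves {6, 7, 9} as the candidates for r7c2.

6,7,9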